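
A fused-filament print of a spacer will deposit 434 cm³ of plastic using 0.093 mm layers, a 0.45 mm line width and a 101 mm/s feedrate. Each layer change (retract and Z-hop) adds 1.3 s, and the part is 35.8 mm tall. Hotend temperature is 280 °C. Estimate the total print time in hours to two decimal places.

28.66 hours

Line area = 0.093 × 0.45, so 0.04185 mm².
Total extruded path = 434000/0.04185 = 10370370.4 mm.
Print-move time = 10370370.4 / 101, so 102676.9 s.
Number of layers: 35.8 / 0.093 → 385 (rounded up).
Z-hop total = 385 × 1.3 = 500.5 s.
Total = 102676.9 + 500.5 = 103177.4 s = 28.66 hours.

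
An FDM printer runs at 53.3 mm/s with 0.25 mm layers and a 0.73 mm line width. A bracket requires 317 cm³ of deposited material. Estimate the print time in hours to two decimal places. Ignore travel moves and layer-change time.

9.05 hours

Extrusion cross-section: 0.25 × 0.73 → 0.1825 mm².
Total extruded path = 317000/0.1825 = 1736986.3 mm.
Time extruding: 1736986.3 / 53.3 → 32588.9 s.
32588.9 s = 9.05 hours.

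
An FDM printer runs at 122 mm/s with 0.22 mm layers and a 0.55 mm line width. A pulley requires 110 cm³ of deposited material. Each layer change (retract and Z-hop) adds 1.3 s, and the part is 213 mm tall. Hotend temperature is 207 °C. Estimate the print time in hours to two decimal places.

2.42 hours

Line area: 0.22 × 0.55 → 0.121 mm².
Total extruded path = 110000/0.121 = 909090.9 mm.
Extrusion time = 909090.9 / 122, so 7451.6 s.
Layer count = ceil(213 / 0.22) = 969.
Non-print overhead: 969 × 1.3 → 1259.7 s.
Total = 7451.6 + 1259.7 = 8711.3 s = 2.42 hours.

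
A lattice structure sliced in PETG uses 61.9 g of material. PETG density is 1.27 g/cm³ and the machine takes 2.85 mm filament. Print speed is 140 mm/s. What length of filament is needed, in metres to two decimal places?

Volume = 61.9 g / 1.27 g·cm⁻³ = 48.7402 cm³ = 48740.2 mm³.
Filament cross-section = π × (2.85/2)² = 6.3794 mm².
L = V/A = 48740.2/6.3794 = 7640.25 mm → 7.64 m.

7.64 m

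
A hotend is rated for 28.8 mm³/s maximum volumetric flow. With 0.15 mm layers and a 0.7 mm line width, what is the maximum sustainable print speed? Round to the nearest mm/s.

274 mm/s

A: 0.15 × 0.7 → 0.105 mm².
Max speed = 28.8 / 0.105 = 274.29 ≈ 274 mm/s.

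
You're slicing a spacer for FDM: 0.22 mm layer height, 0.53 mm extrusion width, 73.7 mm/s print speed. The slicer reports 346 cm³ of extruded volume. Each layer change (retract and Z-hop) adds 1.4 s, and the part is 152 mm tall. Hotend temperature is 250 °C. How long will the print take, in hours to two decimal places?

Extrusion cross-section = 0.22 × 0.53, so 0.1166 mm².
Toolpath length = 346 cm³ / 0.1166 mm² = 346000 / 0.1166 = 2967409.9 mm.
Extrusion time = 2967409.9 / 73.7, so 40263.4 s.
Layers = ⌈152/0.22⌉ = 691.
Z-hop total = 691 × 1.4, so 967.4 s.
Altogether 40263.4 + 967.4 = 41230.8 s, i.e. 11.45 hours.

11.45 hours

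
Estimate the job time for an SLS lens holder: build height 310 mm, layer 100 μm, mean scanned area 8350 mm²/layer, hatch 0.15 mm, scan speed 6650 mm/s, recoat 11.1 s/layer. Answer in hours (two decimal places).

Layer count = ceil(310 / 0.1) = 3100.
Per-layer scan distance = 8350 / 0.15 = 55666.7 mm.
Scan time per layer = 55666.7 / 6650 = 8.3709 s.
Per-layer time = 8.3709 + 11.1, so 19.4709 s.
Total: 3100 × 19.4709 s = 60359.79 s → 16.77 hours.

16.77 hours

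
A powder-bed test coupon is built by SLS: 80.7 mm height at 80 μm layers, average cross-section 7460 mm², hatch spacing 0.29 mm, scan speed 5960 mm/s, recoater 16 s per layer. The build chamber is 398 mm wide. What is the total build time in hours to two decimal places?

5.69 hours

Layers = ⌈80.7/0.08⌉ = 1009.
Per-layer scan distance = 7460 / 0.29 = 25724.1 mm.
Scan time per layer: 25724.1 / 5960 → 4.3161 s.
Time per layer = 4.3161 + 16 = 20.3161 s.
Total: 1009 × 20.3161 s = 20498.9449 s → 5.69 hours.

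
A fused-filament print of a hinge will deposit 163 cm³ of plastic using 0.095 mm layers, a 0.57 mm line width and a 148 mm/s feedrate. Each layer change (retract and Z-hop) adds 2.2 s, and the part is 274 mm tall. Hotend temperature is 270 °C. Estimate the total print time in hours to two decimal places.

Bead cross-section = 0.095 × 0.57 = 0.05415 mm².
Total extruded path = 163000/0.05415 = 3010157 mm.
Extrusion time: 3010157 / 148 → 20338.9 s.
Layer count = ceil(274 / 0.095) = 2885.
Layer-change overhead: 2885 × 2.2 → 6347 s.
Total = 20338.9 + 6347 = 26685.9 s = 7.41 hours.

7.41 hours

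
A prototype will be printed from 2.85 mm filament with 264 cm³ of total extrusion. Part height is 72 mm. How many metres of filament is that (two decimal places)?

41.38 m

A = π r² = π × 1.425² = 6.3794 mm².
Length = 264 cm³ / 6.3794 mm² = 264000 / 6.3794 = 41383.2 mm = 41.38 m.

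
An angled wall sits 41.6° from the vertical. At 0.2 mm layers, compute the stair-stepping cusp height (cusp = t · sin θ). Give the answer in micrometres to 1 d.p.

h_c = t·sin θ = 0.2 × 0.6639 = 0.13278 mm (132.8 μm).

132.8 μm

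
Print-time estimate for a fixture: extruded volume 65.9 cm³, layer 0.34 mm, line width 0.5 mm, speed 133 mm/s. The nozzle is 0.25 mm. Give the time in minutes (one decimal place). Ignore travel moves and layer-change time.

48.6 minutes

Line area = 0.34 × 0.5, so 0.17 mm².
Total extruded path = 65900/0.17 = 387647.1 mm.
Extrusion time: 387647.1 / 133 → 2914.6 s.
Converting: 2914.6 s = 48.6 minutes.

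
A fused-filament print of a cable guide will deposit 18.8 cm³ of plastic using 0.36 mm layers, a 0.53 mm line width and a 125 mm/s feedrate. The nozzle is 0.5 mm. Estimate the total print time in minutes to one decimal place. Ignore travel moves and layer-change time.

Line area = 0.36 × 0.53, so 0.1908 mm².
Path length: 18800 mm³ / 0.1908 mm² → 98532.5 mm.
Time extruding: 98532.5 / 125 → 788.3 s.
788.3 s = 13.1 minutes.

13.1 minutes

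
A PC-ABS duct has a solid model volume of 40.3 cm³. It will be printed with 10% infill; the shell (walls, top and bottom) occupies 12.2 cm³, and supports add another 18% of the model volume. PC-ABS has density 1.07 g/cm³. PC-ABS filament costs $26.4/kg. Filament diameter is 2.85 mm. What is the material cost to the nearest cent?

Interior volume = 40.3 − 12.2 = 28.1 cm³.
Infill volume: 0.10 × 28.1 → 2.81 cm³.
Support: 0.18 × 40.3 → 7.254 cm³.
Total printed volume: 12.2 + 2.81 + 7.254 → 22.264 cm³.
Mass: 22.264 × 1.07 → 23.82248 g.
Cost = 23.82248 g / 1000 × $26.4/kg = $0.63.

$0.63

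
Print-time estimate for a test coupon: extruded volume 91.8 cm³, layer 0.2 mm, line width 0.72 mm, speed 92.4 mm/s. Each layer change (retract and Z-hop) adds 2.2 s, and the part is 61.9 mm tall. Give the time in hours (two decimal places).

2.11 hours

Extrusion cross-section: 0.2 × 0.72 → 0.144 mm².
Total extruded path = 91800/0.144 = 637500 mm.
Extrusion time = 637500 / 92.4, so 6899.4 s.
Number of layers: 61.9 / 0.2 → 310 (rounded up).
Layer-change overhead = 310 × 2.2 = 682 s.
Total = 6899.4 + 682 = 7581.4 s = 2.11 hours.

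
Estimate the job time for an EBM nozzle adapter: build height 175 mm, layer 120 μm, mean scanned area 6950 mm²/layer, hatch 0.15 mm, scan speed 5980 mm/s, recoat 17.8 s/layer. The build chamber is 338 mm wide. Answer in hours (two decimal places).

10.35 hours

Number of layers: 175 / 0.12 → 1459 (rounded up).
Scan path per layer = 6950 / 0.15 = 46333.3 mm.
Per-layer scan time = 46333.3 / 5980 = 7.748 s.
Layer cycle = 7.748 + 17.8 = 25.548 s.
Build time = 1459 × 25.548 = 37274.532 s = 10.35 hours.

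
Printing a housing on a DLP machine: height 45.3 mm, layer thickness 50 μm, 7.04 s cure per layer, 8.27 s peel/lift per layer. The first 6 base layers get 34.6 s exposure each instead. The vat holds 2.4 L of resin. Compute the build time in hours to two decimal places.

Layers = ⌈45.3/0.05⌉ = 906.
Bottom layers = 6 × (34.6 + 8.27), so 257.22 s.
Normal layers = 900 × (7.04 + 8.27), so 13779 s.
Total = 257.22 + 13779 = 14036.22 s = 3.90 hours.

3.90 hours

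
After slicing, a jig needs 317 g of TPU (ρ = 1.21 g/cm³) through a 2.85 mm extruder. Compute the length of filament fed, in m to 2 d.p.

Extruded volume: 317/1.21 = 261.9835 cm³ (261983.5 mm³).
A = π r² = π × 1.425² = 6.3794 mm².
Length = 261983.5 / 6.3794 = 41067.11 mm = 41.07 m.

41.07 m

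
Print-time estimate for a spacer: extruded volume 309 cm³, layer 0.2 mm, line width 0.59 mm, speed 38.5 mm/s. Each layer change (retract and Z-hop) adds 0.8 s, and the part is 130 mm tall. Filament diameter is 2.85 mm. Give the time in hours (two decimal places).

Line area: 0.2 × 0.59 → 0.118 mm².
Toolpath length = 309 cm³ / 0.118 mm² = 309000 / 0.118 = 2618644.1 mm.
Time extruding = 2618644.1 / 38.5 = 68016.7 s.
Layers = ⌈130/0.2⌉ = 650.
Layer-change overhead = 650 × 0.8, so 520 s.
Total = 68016.7 + 520 = 68536.7 s = 19.04 hours.

19.04 hours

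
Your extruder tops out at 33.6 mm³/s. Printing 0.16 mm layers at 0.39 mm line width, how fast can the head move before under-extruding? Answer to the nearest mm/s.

A: 0.16 × 0.39 → 0.0624 mm².
Max speed = 33.6 / 0.0624 = 538.46 ≈ 538 mm/s.

538 mm/s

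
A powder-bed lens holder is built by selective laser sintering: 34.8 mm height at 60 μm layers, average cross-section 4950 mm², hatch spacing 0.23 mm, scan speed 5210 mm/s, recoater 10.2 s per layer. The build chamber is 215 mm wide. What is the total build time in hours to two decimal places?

Layer count = ceil(34.8 / 0.06) = 580.
Per-layer scan distance = 4950 / 0.23 = 21521.7 mm.
Laser time per layer = 21521.7 / 5210, so 4.1308 s.
Layer cycle = 4.1308 + 10.2 = 14.3308 s.
580 layers × 14.3308 s/layer = 8311.864 s, i.e. 2.31 hours.

2.31 hours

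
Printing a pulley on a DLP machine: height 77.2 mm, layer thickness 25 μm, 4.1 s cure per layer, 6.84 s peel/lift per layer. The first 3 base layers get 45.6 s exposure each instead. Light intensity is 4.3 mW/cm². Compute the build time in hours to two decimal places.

Layer count = ceil(77.2 / 0.025) = 3088.
Base layers = 3 × (45.6 + 6.84) = 157.32 s.
Regular layers = 3085 × (4.1 + 6.84), so 33749.9 s.
Total = 157.32 + 33749.9 = 33907.22 s = 9.42 hours.

9.42 hours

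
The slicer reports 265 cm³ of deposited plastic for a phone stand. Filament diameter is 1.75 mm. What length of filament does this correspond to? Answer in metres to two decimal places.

110.17 m

Cross-section of 1.75 mm filament: π·(1.75/2)² = 2.4053 mm².
L = 265000 mm³ / 2.4053 mm² = 110173.37 mm, i.e. 110.17 m.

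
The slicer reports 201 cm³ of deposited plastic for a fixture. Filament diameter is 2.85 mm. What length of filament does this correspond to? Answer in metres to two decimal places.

31.51 m

A = π r² = π × 1.425² = 6.3794 mm².
Length = 201 cm³ / 6.3794 mm² = 201000 / 6.3794 = 31507.67 mm = 31.51 m.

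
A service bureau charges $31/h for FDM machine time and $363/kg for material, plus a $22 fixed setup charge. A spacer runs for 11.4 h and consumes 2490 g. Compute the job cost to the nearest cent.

Time charge = 31 × 11.4 = $353.40.
Material charge: 363 × 2490/1000 → $903.87.
Adding setup: 353.40 + 903.87 + 22 → $1279.27.

$1279.27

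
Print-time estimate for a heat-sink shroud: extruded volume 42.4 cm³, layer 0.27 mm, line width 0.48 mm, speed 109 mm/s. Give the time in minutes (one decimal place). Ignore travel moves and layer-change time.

Bead cross-section = 0.27 × 0.48 = 0.1296 mm².
Total extruded path = 42400/0.1296 = 327160.5 mm.
Time extruding = 327160.5 / 109, so 3001.5 s.
That's 3001.5 s → 50.0 minutes.

50.0 minutes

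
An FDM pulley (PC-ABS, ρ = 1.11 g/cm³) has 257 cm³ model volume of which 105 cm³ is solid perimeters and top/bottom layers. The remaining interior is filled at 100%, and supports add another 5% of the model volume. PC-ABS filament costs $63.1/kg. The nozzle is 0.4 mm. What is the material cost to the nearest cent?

$18.90

Volume inside the shell = 257 − 105 = 152 cm³.
Infill volume = 1.00 × 152, so 152 cm³.
Support = 0.05 × 257, so 12.85 cm³.
Deposited volume: 105 + 152 + 12.85 → 269.85 cm³.
Mass = 269.85 × 1.11, so 299.5335 g.
Cost = 299.5335 g / 1000 × $63.1/kg = $18.90.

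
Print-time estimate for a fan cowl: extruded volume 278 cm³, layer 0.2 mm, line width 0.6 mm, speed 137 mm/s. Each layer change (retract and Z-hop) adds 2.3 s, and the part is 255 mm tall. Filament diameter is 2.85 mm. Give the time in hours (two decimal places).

5.51 hours

Line area: 0.2 × 0.6 → 0.12 mm².
Total extruded path = 278000/0.12 = 2316666.7 mm.
Time extruding: 2316666.7 / 137 → 16910 s.
Layer count = ceil(255 / 0.2) = 1275.
Z-hop total: 1275 × 2.3 → 2932.5 s.
Total = 16910 + 2932.5 = 19842.5 s = 5.51 hours.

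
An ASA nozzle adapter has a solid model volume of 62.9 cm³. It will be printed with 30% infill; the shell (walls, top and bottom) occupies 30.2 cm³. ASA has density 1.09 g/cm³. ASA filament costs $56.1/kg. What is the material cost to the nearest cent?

Infill region: 62.9 − 30.2 → 32.7 cm³.
Deposited infill: 0.30 × 32.7 → 9.81 cm³.
Deposited volume = 30.2 + 9.81, so 40.01 cm³.
Mass = 40.01 × 1.09, so 43.6109 g.
Cost = 43.6109 g / 1000 × $56.1/kg = $2.45.

$2.45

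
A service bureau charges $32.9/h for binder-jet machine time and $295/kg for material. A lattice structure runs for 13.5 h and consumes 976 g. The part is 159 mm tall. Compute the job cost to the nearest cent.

$732.07

Time charge = 32.9 × 13.5, so $444.15.
Material cost: 295 × 976/1000 → $287.92.
Total = 444.15 + 287.92 = $732.07.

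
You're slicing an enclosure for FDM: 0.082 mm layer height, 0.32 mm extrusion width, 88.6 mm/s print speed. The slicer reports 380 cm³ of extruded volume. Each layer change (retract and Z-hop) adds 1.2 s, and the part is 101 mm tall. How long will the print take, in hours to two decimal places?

45.81 hours

Line area = 0.082 × 0.32 = 0.02624 mm².
Path length: 380000 mm³ / 0.02624 mm² → 14481707.3 mm.
Print-move time = 14481707.3 / 88.6 = 163450.4 s.
Number of layers: 101 / 0.082 → 1232 (rounded up).
Layer-change overhead = 1232 × 1.2, so 1478.4 s.
Total = 163450.4 + 1478.4 = 164928.8 s = 45.81 hours.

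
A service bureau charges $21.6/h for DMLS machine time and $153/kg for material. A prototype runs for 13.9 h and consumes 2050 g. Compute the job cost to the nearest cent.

Machine-time cost = 21.6 × 13.9, so $300.24.
Material charge = 153 × 2050/1000 = $313.65.
Total = 300.24 + 313.65 = $613.89.

$613.89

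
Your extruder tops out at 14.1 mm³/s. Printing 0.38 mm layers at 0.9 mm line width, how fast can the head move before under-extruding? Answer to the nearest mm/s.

41 mm/s

A: 0.38 × 0.9 → 0.342 mm².
Max speed = 14.1 / 0.342 = 41.23 ≈ 41 mm/s.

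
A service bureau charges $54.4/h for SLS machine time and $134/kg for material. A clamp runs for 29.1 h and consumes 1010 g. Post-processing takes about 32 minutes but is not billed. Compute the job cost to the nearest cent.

Machine-time cost = 54.4 × 29.1, so $1583.04.
Feedstock cost: 134 × 1010/1000 → $135.34.
Total = 1583.04 + 135.34 = $1718.38.

$1718.38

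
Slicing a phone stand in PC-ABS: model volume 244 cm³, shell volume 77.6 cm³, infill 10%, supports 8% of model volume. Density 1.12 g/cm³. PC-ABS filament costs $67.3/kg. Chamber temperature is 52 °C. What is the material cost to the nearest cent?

$8.57

Infill region: 244 − 77.6 → 166.4 cm³.
Infill deposited = 0.10 × 166.4 = 16.64 cm³.
Support: 0.08 × 244 → 19.52 cm³.
Total printed volume = 77.6 + 16.64 + 19.52, so 113.76 cm³.
Mass = 113.76 × 1.12, so 127.4112 g.
At $67.3/kg: 127.4112/1000 × 67.3 = $8.57.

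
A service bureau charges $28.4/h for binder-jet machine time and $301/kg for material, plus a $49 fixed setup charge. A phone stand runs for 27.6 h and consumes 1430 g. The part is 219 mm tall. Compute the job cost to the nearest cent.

$1263.27

Machine-time cost: 28.4 × 27.6 → $783.84.
Material cost = 301 × 1430/1000 = $430.43.
Total = 783.84 + 430.43 + 49 = $1263.27.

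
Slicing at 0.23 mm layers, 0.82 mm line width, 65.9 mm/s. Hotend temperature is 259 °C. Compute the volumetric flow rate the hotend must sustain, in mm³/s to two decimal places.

Bead cross-section: 0.23 × 0.82 → 0.1886 mm².
Volumetric flow = 65.9 × 0.1886 = 12.43 mm³/s.

12.43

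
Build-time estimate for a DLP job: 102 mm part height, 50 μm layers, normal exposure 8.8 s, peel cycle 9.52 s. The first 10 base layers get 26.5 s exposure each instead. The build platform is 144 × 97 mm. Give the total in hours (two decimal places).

Number of layers: 102 / 0.05 → 2040 (rounded up).
Base layers = 10 × (26.5 + 9.52), so 360.2 s.
Regular layers: 2030 × (8.8 + 9.52) → 37189.6 s.
Sum: 360.2 + 37189.6 = 37549.8 s → 10.43 hours.

10.43 hours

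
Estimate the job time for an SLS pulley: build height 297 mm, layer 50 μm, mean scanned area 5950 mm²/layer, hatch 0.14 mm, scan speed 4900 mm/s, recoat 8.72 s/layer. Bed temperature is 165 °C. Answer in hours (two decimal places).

28.70 hours

Layers = ⌈297/0.05⌉ = 5940.
Per-layer scan distance = 5950 / 0.14, so 42500 mm.
Laser time per layer = 42500 / 4900, so 8.6735 s.
Layer cycle: 8.6735 + 8.72 → 17.3935 s.
Total: 5940 × 17.3935 s = 103317.39 s → 28.70 hours.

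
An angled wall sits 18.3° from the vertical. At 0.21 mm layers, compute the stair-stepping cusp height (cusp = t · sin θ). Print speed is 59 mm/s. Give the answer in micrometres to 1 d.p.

65.9 μm

Cusp = layer height × sin(18.3°) = 0.21 × 0.3140 = 0.06594 mm = 65.9 μm.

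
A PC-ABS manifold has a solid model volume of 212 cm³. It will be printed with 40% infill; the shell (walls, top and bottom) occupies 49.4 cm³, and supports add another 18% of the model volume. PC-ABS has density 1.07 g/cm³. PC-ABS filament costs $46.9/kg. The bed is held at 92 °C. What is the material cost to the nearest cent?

$7.66

Infill region = 212 − 49.4, so 162.6 cm³.
Infill deposited = 0.40 × 162.6, so 65.04 cm³.
Support = 0.18 × 212 = 38.16 cm³.
Total printed volume = 49.4 + 65.04 + 38.16 = 152.6 cm³.
Mass = 152.6 × 1.07, so 163.282 g.
At $46.9/kg: 163.282/1000 × 46.9 = $7.66.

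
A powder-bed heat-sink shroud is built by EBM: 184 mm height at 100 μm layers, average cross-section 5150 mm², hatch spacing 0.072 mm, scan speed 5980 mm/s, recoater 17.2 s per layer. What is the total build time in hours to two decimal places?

14.90 hours

Layer count = ceil(184 / 0.1) = 1840.
Hatch length per layer = 5150 / 0.072 = 71527.8 mm.
Beam time per layer = 71527.8 / 5980 = 11.9612 s.
Time per layer = 11.9612 + 17.2, so 29.1612 s.
Total: 1840 × 29.1612 s = 53656.608 s → 14.90 hours.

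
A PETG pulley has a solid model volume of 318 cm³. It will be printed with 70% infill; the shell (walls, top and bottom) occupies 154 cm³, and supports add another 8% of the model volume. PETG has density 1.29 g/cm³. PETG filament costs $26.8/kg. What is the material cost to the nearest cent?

Volume inside the shell = 318 − 154, so 164 cm³.
Deposited infill = 0.70 × 164, so 114.8 cm³.
Support = 0.08 × 318, so 25.44 cm³.
Total extruded: 154 + 114.8 + 25.44 → 294.24 cm³.
Mass = 294.24 × 1.29 = 379.5696 g.
At $26.8/kg: 379.5696/1000 × 26.8 = $10.17.

$10.17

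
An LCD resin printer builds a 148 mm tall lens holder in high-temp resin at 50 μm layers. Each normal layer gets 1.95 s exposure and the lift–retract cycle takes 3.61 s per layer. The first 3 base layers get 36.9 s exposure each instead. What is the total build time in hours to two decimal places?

4.60 hours

Number of layers: 148 / 0.05 → 2960 (rounded up).
Bottom layers = 3 × (36.9 + 3.61) = 121.53 s.
Remaining layers: 2957 × (1.95 + 3.61) → 16440.92 s.
Total = 121.53 + 16440.92 = 16562.45 s = 4.60 hours.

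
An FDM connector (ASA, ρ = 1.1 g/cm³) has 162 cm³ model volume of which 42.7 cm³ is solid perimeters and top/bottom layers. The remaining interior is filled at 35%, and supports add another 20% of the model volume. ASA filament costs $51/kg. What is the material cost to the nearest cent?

Volume inside the shell = 162 − 42.7 = 119.3 cm³.
Infill deposited: 0.35 × 119.3 → 41.755 cm³.
Support = 0.20 × 162, so 32.4 cm³.
Total printed volume = 42.7 + 41.755 + 32.4 = 116.855 cm³.
Mass: 116.855 × 1.1 → 128.5405 g.
Cost = 128.5405 g / 1000 × $51/kg = $6.56.

$6.56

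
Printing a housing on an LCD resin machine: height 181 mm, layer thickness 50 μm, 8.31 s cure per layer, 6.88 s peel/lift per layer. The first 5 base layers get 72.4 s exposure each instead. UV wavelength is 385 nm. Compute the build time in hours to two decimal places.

Layer count = ceil(181 / 0.05) = 3620.
Bottom layers: 5 × (72.4 + 6.88) → 396.4 s.
Regular layers = 3615 × (8.31 + 6.88) = 54911.85 s.
Total = 396.4 + 54911.85 = 55308.25 s = 15.36 hours.

15.36 hours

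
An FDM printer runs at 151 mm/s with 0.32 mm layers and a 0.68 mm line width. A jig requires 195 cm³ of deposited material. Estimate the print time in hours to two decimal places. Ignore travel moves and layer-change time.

1.65 hours

Extrusion cross-section = 0.32 × 0.68, so 0.2176 mm².
Toolpath length = 195 cm³ / 0.2176 mm² = 195000 / 0.2176 = 896139.7 mm.
Print-move time = 896139.7 / 151 = 5934.7 s.
In the requested units: 5934.7 s = 1.65 hours.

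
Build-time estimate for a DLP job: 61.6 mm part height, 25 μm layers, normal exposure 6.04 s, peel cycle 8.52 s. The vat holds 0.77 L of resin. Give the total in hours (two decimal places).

Layer count = ceil(61.6 / 0.025) = 2464.
Cycle time = 6.04 + 8.52 = 14.56 s.
Build time: 2464 × 14.56 s = 35875.84 s, i.e. 9.97 hours.

9.97 hours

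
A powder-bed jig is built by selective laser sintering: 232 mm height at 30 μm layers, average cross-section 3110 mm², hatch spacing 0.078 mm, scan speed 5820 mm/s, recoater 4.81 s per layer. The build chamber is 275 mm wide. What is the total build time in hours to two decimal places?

Layers = ⌈232/0.03⌉ = 7734.
Scan path per layer = 3110 / 0.078, so 39871.8 mm.
Laser time per layer = 39871.8 / 5820 = 6.8508 s.
Per-layer time: 6.8508 + 4.81 → 11.6608 s.
Build time = 7734 × 11.6608 = 90184.6272 s = 25.05 hours.

25.05 hours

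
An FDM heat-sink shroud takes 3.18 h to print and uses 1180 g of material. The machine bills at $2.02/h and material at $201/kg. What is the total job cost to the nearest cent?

$243.60

Time charge: 2.02 × 3.18 → $6.4236.
Material cost: 201 × 1180/1000 → $237.18.
Total = 6.4236 + 237.18 = 243.6036 ≈ $243.60.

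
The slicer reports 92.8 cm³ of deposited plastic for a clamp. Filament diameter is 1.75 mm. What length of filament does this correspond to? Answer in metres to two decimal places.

A = π r² = π × 0.875² = 2.4053 mm².
L = 92800 mm³ / 2.4053 mm² = 38581.47 mm, i.e. 38.58 m.

38.58 m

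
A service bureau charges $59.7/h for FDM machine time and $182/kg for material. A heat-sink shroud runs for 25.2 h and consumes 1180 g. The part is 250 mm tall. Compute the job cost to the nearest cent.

Machine-time cost = 59.7 × 25.2 = $1504.44.
Feedstock cost: 182 × 1180/1000 → $214.76.
Total = 1504.44 + 214.76 = $1719.20.

$1719.20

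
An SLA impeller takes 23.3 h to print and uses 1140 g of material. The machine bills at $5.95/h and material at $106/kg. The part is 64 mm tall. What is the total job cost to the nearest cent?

Machine-time cost = 5.95 × 23.3, so $138.635.
Material charge = 106 × 1140/1000 = $120.84.
Job cost: 138.635 + 120.84 = 259.475 ≈ $259.48.

$259.48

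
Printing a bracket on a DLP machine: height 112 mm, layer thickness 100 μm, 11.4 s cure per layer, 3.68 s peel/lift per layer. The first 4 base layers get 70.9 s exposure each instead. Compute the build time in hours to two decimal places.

Layer count = ceil(112 / 0.1) = 1120.
Burn-in layers = 4 × (70.9 + 3.68), so 298.32 s.
Remaining layers: 1116 × (11.4 + 3.68) → 16829.28 s.
Total = 298.32 + 16829.28 = 17127.6 s = 4.76 hours.

4.76 hours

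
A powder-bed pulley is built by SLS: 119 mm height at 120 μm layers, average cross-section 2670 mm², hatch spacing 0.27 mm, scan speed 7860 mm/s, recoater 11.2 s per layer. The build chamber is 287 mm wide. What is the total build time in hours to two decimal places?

Number of layers: 119 / 0.12 → 992 (rounded up).
Scan path per layer = 2670 / 0.27 = 9888.9 mm.
Per-layer scan time = 9888.9 / 7860, so 1.2581 s.
Per-layer time: 1.2581 + 11.2 → 12.4581 s.
992 layers × 12.4581 s/layer = 12358.4352 s, i.e. 3.43 hours.

3.43 hours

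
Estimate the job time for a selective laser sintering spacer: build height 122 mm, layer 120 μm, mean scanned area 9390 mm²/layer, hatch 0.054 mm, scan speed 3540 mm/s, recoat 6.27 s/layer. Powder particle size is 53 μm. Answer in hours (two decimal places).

15.65 hours

Layer count = ceil(122 / 0.12) = 1017.
Hatch length per layer = 9390 / 0.054, so 173888.9 mm.
Per-layer scan time: 173888.9 / 3540 → 49.1212 s.
Layer cycle: 49.1212 + 6.27 → 55.3912 s.
Build time = 1017 × 55.3912 = 56332.8504 s = 15.65 hours.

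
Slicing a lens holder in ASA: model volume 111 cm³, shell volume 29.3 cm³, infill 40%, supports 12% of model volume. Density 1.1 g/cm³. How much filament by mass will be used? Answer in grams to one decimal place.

82.8 g

Volume inside the shell: 111 − 29.3 → 81.7 cm³.
Deposited infill = 0.40 × 81.7, so 32.68 cm³.
Support = 0.12 × 111 = 13.32 cm³.
Deposited volume = 29.3 + 32.68 + 13.32 = 75.3 cm³.
Mass = 75.3 × 1.1 = 82.83 g.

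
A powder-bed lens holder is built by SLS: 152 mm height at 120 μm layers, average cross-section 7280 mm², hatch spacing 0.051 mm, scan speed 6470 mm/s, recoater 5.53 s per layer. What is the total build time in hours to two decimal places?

9.71 hours

Number of layers: 152 / 0.12 → 1267 (rounded up).
Hatch length per layer = 7280 / 0.051 = 142745.1 mm.
Per-layer scan time = 142745.1 / 6470 = 22.0626 s.
Layer cycle = 22.0626 + 5.53, so 27.5926 s.
Total: 1267 × 27.5926 s = 34959.8242 s → 9.71 hours.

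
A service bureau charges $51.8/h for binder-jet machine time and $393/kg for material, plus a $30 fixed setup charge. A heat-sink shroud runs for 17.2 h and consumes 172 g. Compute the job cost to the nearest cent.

$988.56

Machine-time cost: 51.8 × 17.2 → $890.96.
Feedstock cost = 393 × 172/1000 = $67.596.
Total = 890.96 + 67.596 + 30 = 988.556 ≈ $988.56.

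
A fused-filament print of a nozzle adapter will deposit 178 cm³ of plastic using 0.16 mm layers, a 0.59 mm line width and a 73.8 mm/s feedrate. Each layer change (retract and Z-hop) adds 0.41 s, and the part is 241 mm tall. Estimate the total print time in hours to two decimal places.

7.27 hours

Extrusion cross-section: 0.16 × 0.59 → 0.0944 mm².
Path length: 178000 mm³ / 0.0944 mm² → 1885593.2 mm.
Time extruding = 1885593.2 / 73.8 = 25550 s.
Layer count = ceil(241 / 0.16) = 1507.
Non-print overhead: 1507 × 0.41 → 617.87 s.
Altogether 25550 + 617.87 = 26167.87 s, i.e. 7.27 hours.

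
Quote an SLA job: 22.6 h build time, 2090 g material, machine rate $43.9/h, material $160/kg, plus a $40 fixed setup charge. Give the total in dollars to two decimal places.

$1366.54

Machine-time cost = 43.9 × 22.6, so $992.14.
Material charge = 160 × 2090/1000, so $334.40.
Total = 992.14 + 334.40 + 40 = $1366.54.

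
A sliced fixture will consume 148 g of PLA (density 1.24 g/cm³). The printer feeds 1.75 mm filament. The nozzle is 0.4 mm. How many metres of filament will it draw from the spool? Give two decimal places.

49.62 m

Volume = 148 g / 1.24 g·cm⁻³ = 119.3548 cm³ = 119354.8 mm³.
A = π r² = π × 0.875² = 2.4053 mm².
L = V/A = 119354.8/2.4053 = 49621.59 mm → 49.62 m.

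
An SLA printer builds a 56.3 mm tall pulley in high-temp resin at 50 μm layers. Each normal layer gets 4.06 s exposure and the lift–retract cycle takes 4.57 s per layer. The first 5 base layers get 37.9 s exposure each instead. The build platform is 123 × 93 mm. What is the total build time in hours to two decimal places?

Layer count = ceil(56.3 / 0.05) = 1126.
Base layers = 5 × (37.9 + 4.57), so 212.35 s.
Normal layers: 1121 × (4.06 + 4.57) → 9674.23 s.
Sum: 212.35 + 9674.23 = 9886.58 s → 2.75 hours.

2.75 hours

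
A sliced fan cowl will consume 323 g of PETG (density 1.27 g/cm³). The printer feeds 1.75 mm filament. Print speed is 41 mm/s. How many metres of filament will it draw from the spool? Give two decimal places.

Volume = 323 g / 1.27 g·cm⁻³ = 254.3307 cm³ = 254330.7 mm³.
Cross-section of 1.75 mm filament: π·(1.75/2)² = 2.4053 mm².
Length = 254330.7 / 2.4053 = 105737.62 mm = 105.74 m.

105.74 m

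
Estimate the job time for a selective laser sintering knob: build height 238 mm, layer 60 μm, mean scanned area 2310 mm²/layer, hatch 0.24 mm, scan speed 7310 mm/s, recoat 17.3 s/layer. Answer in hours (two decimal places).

Layers = ⌈238/0.06⌉ = 3967.
Per-layer scan distance: 2310 / 0.24 → 9625 mm.
Laser time per layer = 9625 / 7310, so 1.3167 s.
Time per layer = 1.3167 + 17.3 = 18.6167 s.
Build time = 3967 × 18.6167 = 73852.4489 s = 20.51 hours.

20.51 hours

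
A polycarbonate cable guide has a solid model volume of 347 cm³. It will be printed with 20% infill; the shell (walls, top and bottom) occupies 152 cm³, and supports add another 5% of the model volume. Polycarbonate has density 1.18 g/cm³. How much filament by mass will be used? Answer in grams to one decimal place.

245.9 g

Volume inside the shell = 347 − 152 = 195 cm³.
Infill volume = 0.20 × 195, so 39 cm³.
Support: 0.05 × 347 → 17.35 cm³.
Deposited volume: 152 + 39 + 17.35 → 208.35 cm³.
Mass = 208.35 × 1.18 = 245.853 g.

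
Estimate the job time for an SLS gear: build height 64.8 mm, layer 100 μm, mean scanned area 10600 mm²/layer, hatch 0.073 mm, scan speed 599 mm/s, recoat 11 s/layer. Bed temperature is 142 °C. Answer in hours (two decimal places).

Layer count = ceil(64.8 / 0.1) = 648.
Hatch length per layer = 10600 / 0.073 = 145205.5 mm.
Laser time per layer = 145205.5 / 599 = 242.4132 s.
Per-layer time = 242.4132 + 11 = 253.4132 s.
Total: 648 × 253.4132 s = 164211.7536 s → 45.61 hours.

45.61 hours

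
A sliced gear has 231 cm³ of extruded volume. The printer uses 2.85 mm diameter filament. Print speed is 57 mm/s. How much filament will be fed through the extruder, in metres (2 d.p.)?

36.21 m

Cross-section of 2.85 mm filament: π·(2.85/2)² = 6.3794 mm².
L = 231000 mm³ / 6.3794 mm² = 36210.3 mm, i.e. 36.21 m.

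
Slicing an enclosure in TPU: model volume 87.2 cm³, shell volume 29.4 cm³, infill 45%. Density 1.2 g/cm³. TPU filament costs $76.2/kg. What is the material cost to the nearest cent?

$5.07

Volume inside the shell = 87.2 − 29.4, so 57.8 cm³.
Infill volume = 0.45 × 57.8, so 26.01 cm³.
Deposited volume = 29.4 + 26.01 = 55.41 cm³.
Mass = 55.41 × 1.2, so 66.492 g.
Cost = 66.492 g / 1000 × $76.2/kg = $5.07.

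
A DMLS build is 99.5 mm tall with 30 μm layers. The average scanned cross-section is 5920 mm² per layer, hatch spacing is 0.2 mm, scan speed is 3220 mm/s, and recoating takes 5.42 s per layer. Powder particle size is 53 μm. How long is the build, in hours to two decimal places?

Number of layers: 99.5 / 0.03 → 3317 (rounded up).
Hatch length per layer = 5920 / 0.2, so 29600 mm.
Laser time per layer: 29600 / 3220 → 9.1925 s.
Per-layer time: 9.1925 + 5.42 → 14.6125 s.
Total: 3317 × 14.6125 s = 48469.6625 s → 13.46 hours.

13.46 hours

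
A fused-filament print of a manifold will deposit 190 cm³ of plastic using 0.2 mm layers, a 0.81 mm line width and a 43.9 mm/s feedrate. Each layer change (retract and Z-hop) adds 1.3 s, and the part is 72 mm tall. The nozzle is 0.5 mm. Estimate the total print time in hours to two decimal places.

7.55 hours

Line area: 0.2 × 0.81 → 0.162 mm².
Toolpath length = 190 cm³ / 0.162 mm² = 190000 / 0.162 = 1172839.5 mm.
Extrusion time = 1172839.5 / 43.9 = 26716.2 s.
Number of layers: 72 / 0.2 → 360 (rounded up).
Layer-change overhead: 360 × 1.3 → 468 s.
Total = 26716.2 + 468 = 27184.2 s = 7.55 hours.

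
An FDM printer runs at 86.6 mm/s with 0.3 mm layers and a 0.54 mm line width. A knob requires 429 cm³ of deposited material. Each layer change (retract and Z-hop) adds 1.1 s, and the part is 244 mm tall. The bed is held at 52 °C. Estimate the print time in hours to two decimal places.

Extrusion cross-section = 0.3 × 0.54, so 0.162 mm².
Total extruded path = 429000/0.162 = 2648148.1 mm.
Print-move time: 2648148.1 / 86.6 → 30579.1 s.
Number of layers: 244 / 0.3 → 814 (rounded up).
Z-hop total: 814 × 1.1 → 895.4 s.
Total = 30579.1 + 895.4 = 31474.5 s = 8.74 hours.

8.74 hours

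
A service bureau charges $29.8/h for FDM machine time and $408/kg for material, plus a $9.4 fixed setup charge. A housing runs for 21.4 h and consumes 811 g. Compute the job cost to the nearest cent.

Machine-time cost = 29.8 × 21.4, so $637.72.
Material cost: 408 × 811/1000 → $330.888.
Total = 637.72 + 330.888 + 9.4 = 978.008 ≈ $978.01.

$978.01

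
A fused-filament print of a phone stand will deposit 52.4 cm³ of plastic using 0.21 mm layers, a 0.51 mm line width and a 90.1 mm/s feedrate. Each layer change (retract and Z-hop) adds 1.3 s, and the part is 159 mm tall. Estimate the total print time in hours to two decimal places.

1.78 hours

Bead cross-section = 0.21 × 0.51 = 0.1071 mm².
Path length: 52400 mm³ / 0.1071 mm² → 489262.4 mm.
Extrusion time = 489262.4 / 90.1 = 5430.2 s.
Layer count = ceil(159 / 0.21) = 758.
Z-hop total = 758 × 1.3, so 985.4 s.
Total = 5430.2 + 985.4 = 6415.6 s = 1.78 hours.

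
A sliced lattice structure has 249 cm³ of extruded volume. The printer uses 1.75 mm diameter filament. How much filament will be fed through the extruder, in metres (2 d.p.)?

103.52 m

Filament cross-section = π × (1.75/2)² = 2.4053 mm².
L = 249000 mm³ / 2.4053 mm² = 103521.39 mm, i.e. 103.52 m.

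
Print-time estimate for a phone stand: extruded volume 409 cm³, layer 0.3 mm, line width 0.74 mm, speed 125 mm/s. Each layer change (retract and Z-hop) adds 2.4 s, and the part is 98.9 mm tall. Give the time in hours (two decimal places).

4.31 hours

Line area: 0.3 × 0.74 → 0.222 mm².
Total extruded path = 409000/0.222 = 1842342.3 mm.
Print-move time = 1842342.3 / 125, so 14738.7 s.
Layer count = ceil(98.9 / 0.3) = 330.
Non-print overhead = 330 × 2.4 = 792 s.
Altogether 14738.7 + 792 = 15530.7 s, i.e. 4.31 hours.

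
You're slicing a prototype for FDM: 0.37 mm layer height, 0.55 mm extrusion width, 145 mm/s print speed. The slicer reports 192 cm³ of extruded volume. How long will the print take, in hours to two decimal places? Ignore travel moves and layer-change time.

Line area = 0.37 × 0.55 = 0.2035 mm².
Path length: 192000 mm³ / 0.2035 mm² → 943488.9 mm.
Print-move time = 943488.9 / 145 = 6506.8 s.
In the requested units: 6506.8 s = 1.81 hours.

1.81 hours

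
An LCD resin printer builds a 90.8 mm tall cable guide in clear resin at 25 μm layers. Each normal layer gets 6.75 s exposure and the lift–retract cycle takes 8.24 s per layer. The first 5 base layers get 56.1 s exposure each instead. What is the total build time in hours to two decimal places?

15.19 hours

Layers = ⌈90.8/0.025⌉ = 3632.
Bottom layers = 5 × (56.1 + 8.24), so 321.7 s.
Regular layers = 3627 × (6.75 + 8.24) = 54368.73 s.
Sum: 321.7 + 54368.73 = 54690.43 s → 15.19 hours.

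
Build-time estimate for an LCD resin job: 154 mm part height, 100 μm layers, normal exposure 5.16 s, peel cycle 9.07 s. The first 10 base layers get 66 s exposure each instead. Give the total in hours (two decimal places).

Number of layers: 154 / 0.1 → 1540 (rounded up).
Bottom layers = 10 × (66 + 9.07), so 750.7 s.
Normal layers = 1530 × (5.16 + 9.07) = 21771.9 s.
Total = 750.7 + 21771.9 = 22522.6 s = 6.26 hours.

6.26 hours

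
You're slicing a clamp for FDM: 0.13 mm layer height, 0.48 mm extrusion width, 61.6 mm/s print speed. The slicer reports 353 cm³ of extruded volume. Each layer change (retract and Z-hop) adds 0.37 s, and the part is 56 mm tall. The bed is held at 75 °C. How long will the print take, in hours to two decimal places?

25.55 hours

Bead cross-section = 0.13 × 0.48 = 0.0624 mm².
Total extruded path = 353000/0.0624 = 5657051.3 mm.
Print-move time: 5657051.3 / 61.6 → 91835.2 s.
Layer count = ceil(56 / 0.13) = 431.
Non-print overhead: 431 × 0.37 → 159.47 s.
Total = 91835.2 + 159.47 = 91994.67 s = 25.55 hours.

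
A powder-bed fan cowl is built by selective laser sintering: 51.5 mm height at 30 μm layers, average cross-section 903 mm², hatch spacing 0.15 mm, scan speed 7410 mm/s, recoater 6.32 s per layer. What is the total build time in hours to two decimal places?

3.40 hours

Number of layers: 51.5 / 0.03 → 1717 (rounded up).
Scan path per layer = 903 / 0.15 = 6020 mm.
Per-layer scan time = 6020 / 7410 = 0.8124 s.
Layer cycle: 0.8124 + 6.32 → 7.1324 s.
Total: 1717 × 7.1324 s = 12246.3308 s → 3.40 hours.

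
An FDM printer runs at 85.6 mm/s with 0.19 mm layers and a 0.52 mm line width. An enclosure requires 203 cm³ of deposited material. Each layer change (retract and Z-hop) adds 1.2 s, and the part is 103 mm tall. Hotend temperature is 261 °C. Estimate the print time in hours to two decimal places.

6.85 hours

Line area: 0.19 × 0.52 → 0.0988 mm².
Total extruded path = 203000/0.0988 = 2054655.9 mm.
Time extruding = 2054655.9 / 85.6 = 24003 s.
Layers = ⌈103/0.19⌉ = 543.
Non-print overhead = 543 × 1.2, so 651.6 s.
Altogether 24003 + 651.6 = 24654.6 s, i.e. 6.85 hours.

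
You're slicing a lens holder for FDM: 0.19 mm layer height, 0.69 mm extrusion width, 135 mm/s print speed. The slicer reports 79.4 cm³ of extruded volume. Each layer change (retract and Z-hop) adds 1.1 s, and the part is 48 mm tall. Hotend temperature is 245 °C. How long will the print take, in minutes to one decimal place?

Extrusion cross-section = 0.19 × 0.69 = 0.1311 mm².
Path length: 79400 mm³ / 0.1311 mm² → 605644.5 mm.
Extrusion time: 605644.5 / 135 → 4486.3 s.
Layer count = ceil(48 / 0.19) = 253.
Z-hop total = 253 × 1.1 = 278.3 s.
Total = 4486.3 + 278.3 = 4764.6 s = 79.4 minutes.

79.4 minutes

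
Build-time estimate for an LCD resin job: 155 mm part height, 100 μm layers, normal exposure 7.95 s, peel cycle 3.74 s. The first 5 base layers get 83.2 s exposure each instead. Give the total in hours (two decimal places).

Layer count = ceil(155 / 0.1) = 1550.
Burn-in layers = 5 × (83.2 + 3.74), so 434.7 s.
Regular layers = 1545 × (7.95 + 3.74) = 18061.05 s.
Sum: 434.7 + 18061.05 = 18495.75 s → 5.14 hours.

5.14 hours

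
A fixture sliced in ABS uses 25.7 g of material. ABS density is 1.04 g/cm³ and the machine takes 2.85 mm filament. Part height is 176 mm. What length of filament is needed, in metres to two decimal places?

3.87 m

Extruded volume: 25.7/1.04 = 24.7115 cm³ (24711.5 mm³).
Filament cross-section = π × (2.85/2)² = 6.3794 mm².
L = V/A = 24711.5/6.3794 = 3873.64 mm → 3.87 m.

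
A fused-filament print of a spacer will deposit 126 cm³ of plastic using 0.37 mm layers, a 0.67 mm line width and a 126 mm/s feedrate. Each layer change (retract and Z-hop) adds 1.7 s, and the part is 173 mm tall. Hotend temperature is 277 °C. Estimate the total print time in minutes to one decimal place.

80.5 minutes

Line area: 0.37 × 0.67 → 0.2479 mm².
Total extruded path = 126000/0.2479 = 508269.5 mm.
Print-move time: 508269.5 / 126 → 4033.9 s.
Layer count = ceil(173 / 0.37) = 468.
Non-print overhead = 468 × 1.7, so 795.6 s.
Altogether 4033.9 + 795.6 = 4829.5 s, i.e. 80.5 minutes.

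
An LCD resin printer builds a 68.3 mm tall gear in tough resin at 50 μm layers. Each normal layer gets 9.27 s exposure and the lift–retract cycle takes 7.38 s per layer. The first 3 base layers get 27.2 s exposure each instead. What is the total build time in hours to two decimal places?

6.33 hours

Number of layers: 68.3 / 0.05 → 1366 (rounded up).
Base layers: 3 × (27.2 + 7.38) → 103.74 s.
Regular layers = 1363 × (9.27 + 7.38), so 22693.95 s.
Sum: 103.74 + 22693.95 = 22797.69 s → 6.33 hours.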